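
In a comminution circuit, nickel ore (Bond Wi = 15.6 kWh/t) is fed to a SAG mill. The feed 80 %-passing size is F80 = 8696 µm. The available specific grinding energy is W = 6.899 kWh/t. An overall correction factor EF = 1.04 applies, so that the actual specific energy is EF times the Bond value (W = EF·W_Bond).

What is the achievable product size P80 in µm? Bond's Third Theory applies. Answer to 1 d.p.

W = 10 Wi / √P80 − 10 Wi / √F80
W_Bond = W / EF = 6.899 / 1.04 = 6.6337 kWh/t
⇒ 1/√P80 = W_Bond/(10·Wi) + 1/√F80
  = 6.6337/(10·15.6) + 1/√8696 = 0.042523 + 0.010724 = 0.053247
P80 = (1/0.053247)² = 18.7804² = 352.70 µm

P80 = 352.7 µm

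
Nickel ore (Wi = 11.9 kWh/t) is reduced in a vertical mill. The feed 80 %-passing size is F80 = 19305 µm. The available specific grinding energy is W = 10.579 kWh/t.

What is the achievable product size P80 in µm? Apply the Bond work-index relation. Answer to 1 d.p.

P80 = 108.3 µm

W = 10 Wi (1/√P80 − 1/√F80)  [Bond]
⇒ 1/√P80 = W/(10 Wi) + 1/√F80
  = 10.5790/(10·11.9) + 1/√19305 = 0.088899 + 0.007197 = 0.096096
P80 = (1/0.096096)² = 10.4062² = 108.29 µm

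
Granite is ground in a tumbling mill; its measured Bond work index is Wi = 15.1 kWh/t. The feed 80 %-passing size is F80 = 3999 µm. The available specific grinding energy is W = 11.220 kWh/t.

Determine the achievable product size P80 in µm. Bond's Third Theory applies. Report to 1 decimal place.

P80 = 123.1 µm

W = 10·Wi·(P80^(-½) − F80^(-½))
P80^(−½) = W/(10 Wi) + F80^(−½)
  = 11.2200/(10·15.1) + 1/√3999 = 0.074305 + 0.015813 = 0.090118
P80 = (1/0.090118)² = 11.0966² = 123.13 µm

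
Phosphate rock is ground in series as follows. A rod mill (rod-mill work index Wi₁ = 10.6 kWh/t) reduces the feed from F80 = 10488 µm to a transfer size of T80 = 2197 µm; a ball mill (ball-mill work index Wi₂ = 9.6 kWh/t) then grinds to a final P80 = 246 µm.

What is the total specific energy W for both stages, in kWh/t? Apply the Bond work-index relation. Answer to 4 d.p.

W = 10 Wi (P80^-0.5 − F80^-0.5)
Stage 1 (10488→2197 µm, Wi₁=10.6): W₁ = 10·10.6·(0.021335 − 0.009765) = 1.2264 kWh/t
Stage 2 (2197→246 µm, Wi₂=9.6): W₂ = 10·9.6·(0.063758 − 0.021335) = 4.0726 kWh/t
W = W₁ + W₂ = 1.2264 + 4.0726 = 5.2990 kWh/t

W = 5.2990 kWh/t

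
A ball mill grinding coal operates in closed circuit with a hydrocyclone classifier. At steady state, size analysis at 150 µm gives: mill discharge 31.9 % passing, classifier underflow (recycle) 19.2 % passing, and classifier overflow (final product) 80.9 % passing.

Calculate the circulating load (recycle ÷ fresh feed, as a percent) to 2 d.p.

Two-product formula at 150 µm:
(1+r)d = ru + o → r = (o−d)/(d−u)
r = (80.9 − 31.9)/(31.9 − 19.2) = 49.0/12.7 = 3.8583
CL = 100·r = 385.83 %

CL = 385.83 %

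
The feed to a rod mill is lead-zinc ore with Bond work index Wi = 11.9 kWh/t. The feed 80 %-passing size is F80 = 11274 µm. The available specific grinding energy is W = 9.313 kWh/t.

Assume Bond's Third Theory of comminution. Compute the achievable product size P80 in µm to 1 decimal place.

Bond: W = 10·Wi·(1/√P80 − 1/√F80)
P80^(−½) = W/(10 Wi) + F80^(−½)
  = 9.3130/(10·11.9) + 1/√11274 = 0.078261 + 0.009418 = 0.087679
P80 = (1/0.087679)² = 11.4053² = 130.08 µm

P80 = 130.1 µm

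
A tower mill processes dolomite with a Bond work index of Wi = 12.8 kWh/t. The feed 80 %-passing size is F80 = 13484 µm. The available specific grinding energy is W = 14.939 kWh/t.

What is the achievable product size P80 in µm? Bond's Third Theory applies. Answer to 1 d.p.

W = 10 Wi (1/√P80 − 1/√F80)  [Bond]
⇒ 1/√P80 = W/(10·Wi) + 1/√F80
  = 14.9390/(10·12.8) + 1/√13484 = 0.116711 + 0.008612 = 0.125323
P80 = (1/0.125323)² = 7.9794² = 63.67 µm

P80 = 63.7 µm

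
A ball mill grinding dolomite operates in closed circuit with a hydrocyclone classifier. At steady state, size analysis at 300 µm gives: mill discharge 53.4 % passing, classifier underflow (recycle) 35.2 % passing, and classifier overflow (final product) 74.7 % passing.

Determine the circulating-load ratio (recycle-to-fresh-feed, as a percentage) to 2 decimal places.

CL = 117.03 %

Let r = R/F. Size balance at 300 µm:
(1+r)d = ru + o → r = (o−d)/(d−u)
r = (74.7 − 53.4)/(53.4 − 35.2) = 21.3/18.2 = 1.1703
CL = 100·r = 117.03 %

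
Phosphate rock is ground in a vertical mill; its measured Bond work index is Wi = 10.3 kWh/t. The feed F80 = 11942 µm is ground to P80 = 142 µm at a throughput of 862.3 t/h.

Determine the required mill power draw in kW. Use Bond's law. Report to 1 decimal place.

W = 10·Wi·[P80^(−½) − F80^(−½)]
W = 10·10.3·(1/√142 − 1/√11942) = 10·10.3·(0.074767) = 7.7010 kWh/t
Mill draw = 7.7010 × 862.3 = 6640.6 kW

P = 6640.6 kW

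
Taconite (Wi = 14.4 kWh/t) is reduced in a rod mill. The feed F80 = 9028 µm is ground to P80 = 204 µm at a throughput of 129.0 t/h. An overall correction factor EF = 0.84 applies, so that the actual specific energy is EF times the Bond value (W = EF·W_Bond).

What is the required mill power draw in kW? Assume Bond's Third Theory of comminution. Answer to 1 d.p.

P = 928.3 kW

W = 10·Wi·(P80^(-½) − F80^(-½))
W = 10·14.4·(1/√204 − 1/√9028) = 10·14.4·(0.059489) = 8.5665 kWh/t
W_actual = 0.84 × 8.5665 = 7.1958 kWh/t
P_mill = W·ṁ = 7.1958·129.0 = 928.3 kW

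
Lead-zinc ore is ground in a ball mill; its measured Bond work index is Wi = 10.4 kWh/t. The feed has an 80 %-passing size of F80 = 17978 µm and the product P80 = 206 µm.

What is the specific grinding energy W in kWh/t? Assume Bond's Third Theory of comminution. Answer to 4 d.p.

Bond:  W = 10 Wi (1/√P − 1/√F)
1/√206 = 0.069673;  1/√17978 = 0.007458
W = 10·10.4·(0.069673 − 0.007458) = 6.4704 kWh/t

W = 6.4704 kWh/t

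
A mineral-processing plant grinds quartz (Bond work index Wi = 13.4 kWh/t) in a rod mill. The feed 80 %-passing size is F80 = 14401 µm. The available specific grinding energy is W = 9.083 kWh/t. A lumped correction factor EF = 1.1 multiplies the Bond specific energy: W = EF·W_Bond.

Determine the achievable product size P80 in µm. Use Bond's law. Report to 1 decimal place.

W = 10·Wi·(P80^(-½) − F80^(-½))
W_Bond = W / EF = 9.083 / 1.1 = 8.2573 kWh/t
⇒ 1/√P80 = W_Bond/(10·Wi) + 1/√F80
  = 8.2573/(10·13.4) + 1/√14401 = 0.061621 + 0.008333 = 0.069954
P80 = (1/0.069954)² = 14.2950² = 204.35 µm

P80 = 204.3 µm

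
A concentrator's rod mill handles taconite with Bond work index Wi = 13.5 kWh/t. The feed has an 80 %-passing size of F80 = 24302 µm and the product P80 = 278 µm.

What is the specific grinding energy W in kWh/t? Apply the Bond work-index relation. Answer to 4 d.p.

W = 7.2308 kWh/t

Bond:  W = 10 Wi (1/√P − 1/√F)
1/√278 = 0.059976;  1/√24302 = 0.006415
W = 10·13.5·(0.059976 − 0.006415) = 7.2308 kWh/t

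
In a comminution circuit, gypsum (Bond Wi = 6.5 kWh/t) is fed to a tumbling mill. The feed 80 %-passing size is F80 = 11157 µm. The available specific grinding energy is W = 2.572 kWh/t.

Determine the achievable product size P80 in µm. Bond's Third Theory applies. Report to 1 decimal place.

Bond: W = 10·Wi·(1/√P80 − 1/√F80)
⇒ 1/√P80 = W/(10·Wi) + 1/√F80
  = 2.5720/(10·6.5) + 1/√11157 = 0.039569 + 0.009467 = 0.049037
P80 = (1/0.049037)² = 20.3930² = 415.87 µm

P80 = 415.9 µm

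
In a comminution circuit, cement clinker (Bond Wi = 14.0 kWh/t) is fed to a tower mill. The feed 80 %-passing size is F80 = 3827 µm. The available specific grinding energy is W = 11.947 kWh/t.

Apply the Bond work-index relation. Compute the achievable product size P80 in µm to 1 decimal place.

W = 10·Wi·(P80^(-½) − F80^(-½))
P80^-0.5 = F80^-0.5 + W/(10 Wi)
  = 11.9470/(10·14.0) + 1/√3827 = 0.085336 + 0.016165 = 0.101501
P80 = (1/0.101501)² = 9.8522² = 97.07 µm

P80 = 97.1 µm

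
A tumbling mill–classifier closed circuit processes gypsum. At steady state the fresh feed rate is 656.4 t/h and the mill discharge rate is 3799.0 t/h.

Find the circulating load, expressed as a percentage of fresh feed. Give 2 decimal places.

CL = 478.76 %

M = F + R at steady state, so:
R = M − F = 3799.0 − 656.4 = 3142.6 t/h
CL = 100·R/F = 100·3142.6/656.4 = 478.76 %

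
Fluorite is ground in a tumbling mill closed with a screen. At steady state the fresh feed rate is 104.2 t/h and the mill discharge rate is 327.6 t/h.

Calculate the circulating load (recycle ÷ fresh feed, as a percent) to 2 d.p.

CL = 214.40 %

Mill node: discharge = fresh + recycle.
R = M − F = 327.6 − 104.2 = 223.4 t/h
CL = 100·R/F = 100·223.4/104.2 = 214.40 %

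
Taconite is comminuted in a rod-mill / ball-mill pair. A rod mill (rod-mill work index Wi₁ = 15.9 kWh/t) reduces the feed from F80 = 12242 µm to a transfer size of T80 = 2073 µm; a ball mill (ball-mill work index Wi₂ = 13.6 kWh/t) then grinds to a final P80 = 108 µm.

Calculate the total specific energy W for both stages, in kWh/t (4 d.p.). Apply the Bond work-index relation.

Bond:  W = 10 Wi (1/√P − 1/√F)
Stage 1 (12242→2073 µm, Wi₁=15.9): W₁ = 10·15.9·(0.021963 − 0.009038) = 2.0551 kWh/t
Stage 2 (2073→108 µm, Wi₂=13.6): W₂ = 10·13.6·(0.096225 − 0.021963) = 10.0996 kWh/t
W = W₁ + W₂ = 2.0551 + 10.0996 = 12.1547 kWh/t

W = 12.1547 kWh/t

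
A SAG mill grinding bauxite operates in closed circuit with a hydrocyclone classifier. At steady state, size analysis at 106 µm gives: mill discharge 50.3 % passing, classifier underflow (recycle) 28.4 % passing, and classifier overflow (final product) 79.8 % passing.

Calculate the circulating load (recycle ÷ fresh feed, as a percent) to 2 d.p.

Mass balance on the −106 µm fraction:
(1+r)·d = r·u + o ⇒ r = (o−d)/(d−u)
r = (79.8 − 50.3)/(50.3 − 28.4) = 29.5/21.9 = 1.3470
CL = 100·r = 134.70 %

CL = 134.70 %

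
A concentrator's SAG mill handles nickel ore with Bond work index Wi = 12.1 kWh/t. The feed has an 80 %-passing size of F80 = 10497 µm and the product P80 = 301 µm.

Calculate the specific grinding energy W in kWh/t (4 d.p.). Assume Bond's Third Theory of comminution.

W = 5.7933 kWh/t

W = 10·Wi·(P80^(-½) − F80^(-½))
1/√301 = 0.057639;  1/√10497 = 0.009760
W = 10·12.1·(0.057639 − 0.009760) = 5.7933 kWh/t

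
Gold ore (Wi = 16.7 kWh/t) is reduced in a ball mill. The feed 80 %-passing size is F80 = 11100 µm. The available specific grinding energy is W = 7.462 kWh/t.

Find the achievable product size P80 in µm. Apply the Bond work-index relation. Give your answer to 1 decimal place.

Bond: W = 10·Wi·(1/√P80 − 1/√F80)
1/√P80 = 1/√F80 + W/(10·Wi)
  = 7.4620/(10·16.7) + 1/√11100 = 0.044683 + 0.009492 = 0.054174
P80 = (1/0.054174)² = 18.4590² = 340.73 µm

P80 = 340.7 µm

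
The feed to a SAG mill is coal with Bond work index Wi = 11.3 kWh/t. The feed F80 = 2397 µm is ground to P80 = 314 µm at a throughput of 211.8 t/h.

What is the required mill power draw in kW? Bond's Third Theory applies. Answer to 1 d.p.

Bond:  W = 10 Wi (1/√P − 1/√F)
W = 10·11.3·(1/√314 − 1/√2397) = 10·11.3·(0.036008) = 4.0689 kWh/t
P = W·T = 4.0689·211.8 = 861.8 kW

P = 861.8 kW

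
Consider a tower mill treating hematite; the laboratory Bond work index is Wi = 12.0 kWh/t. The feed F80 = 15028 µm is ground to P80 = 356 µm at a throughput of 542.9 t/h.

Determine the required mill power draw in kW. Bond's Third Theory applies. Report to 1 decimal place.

P = 2921.4 kW

Bond: W = 10·Wi·(1/√P80 − 1/√F80)
W = 10·12.0·(1/√356 − 1/√15028) = 10·12.0·(0.044843) = 5.3811 kWh/t
Mill draw = 5.3811 × 542.9 = 2921.4 kW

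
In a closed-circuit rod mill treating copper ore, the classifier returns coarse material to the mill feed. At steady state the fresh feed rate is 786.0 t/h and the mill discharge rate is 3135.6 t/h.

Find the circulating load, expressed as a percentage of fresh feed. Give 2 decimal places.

CL = 298.93 %

Steady state: M = F + R.
R = M − F = 3135.6 − 786.0 = 2349.6 t/h
CL = 100·R/F = 100·2349.6/786.0 = 298.93 %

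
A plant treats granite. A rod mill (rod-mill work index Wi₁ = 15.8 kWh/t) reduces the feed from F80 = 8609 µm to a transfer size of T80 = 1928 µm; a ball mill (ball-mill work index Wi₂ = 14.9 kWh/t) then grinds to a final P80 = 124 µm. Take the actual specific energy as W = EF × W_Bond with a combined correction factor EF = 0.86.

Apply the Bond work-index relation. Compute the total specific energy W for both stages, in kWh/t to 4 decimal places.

W = 10.2191 kWh/t

Bond: W = 10·Wi·(1/√P80 − 1/√F80)
Stage 1 (8609→1928 µm, Wi₁=15.8): W₁ = 10·15.8·(0.022774 − 0.010778) = 1.8955 kWh/t
Stage 2 (1928→124 µm, Wi₂=14.9): W₂ = 10·14.9·(0.089803 − 0.022774) = 9.9872 kWh/t
W = W₁ + W₂ = 1.8955 + 9.9872 = 11.8827 kWh/t
With EF = 0.86: W = 11.8827·0.86 = 10.2191 kWh/t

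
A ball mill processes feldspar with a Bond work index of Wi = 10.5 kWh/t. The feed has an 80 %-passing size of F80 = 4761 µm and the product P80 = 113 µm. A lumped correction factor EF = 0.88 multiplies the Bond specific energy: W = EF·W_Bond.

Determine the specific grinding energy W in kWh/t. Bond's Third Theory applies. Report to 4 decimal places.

W = 7.3531 kWh/t

W = 10 Wi / √P80 − 10 Wi / √F80
1/√113 = 0.094072;  1/√4761 = 0.014493
W = 10·10.5·(0.094072 − 0.014493) = 8.3558 kWh/t
Apply correction: 8.3558 × 0.88 = 7.3531 kWh/t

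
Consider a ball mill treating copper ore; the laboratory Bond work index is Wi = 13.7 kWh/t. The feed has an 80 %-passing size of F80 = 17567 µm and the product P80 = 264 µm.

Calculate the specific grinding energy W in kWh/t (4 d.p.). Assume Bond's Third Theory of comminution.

Bond: W = 10·Wi·(1/√P80 − 1/√F80)
1/√264 = 0.061546;  1/√17567 = 0.007545
W = 10·13.7·(0.061546 − 0.007545) = 7.3981 kWh/t

W = 7.3981 kWh/t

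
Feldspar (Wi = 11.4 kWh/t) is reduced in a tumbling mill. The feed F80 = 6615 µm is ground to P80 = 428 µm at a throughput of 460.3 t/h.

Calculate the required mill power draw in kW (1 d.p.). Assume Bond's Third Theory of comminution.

W = 10 Wi (P80^-0.5 − F80^-0.5)
W = 10·11.4·(1/√428 − 1/√6615) = 10·11.4·(0.036042) = 4.1087 kWh/t
P_mill = W·ṁ = 4.1087·460.3 = 1891.3 kW

P = 1891.3 kW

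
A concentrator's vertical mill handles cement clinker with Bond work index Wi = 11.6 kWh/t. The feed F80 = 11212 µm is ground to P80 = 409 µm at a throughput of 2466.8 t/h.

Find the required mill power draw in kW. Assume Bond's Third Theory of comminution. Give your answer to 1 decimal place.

W = 10 Wi / √P80 − 10 Wi / √F80
W = 10·11.6·(1/√409 − 1/√11212) = 10·11.6·(0.040003) = 4.6403 kWh/t
Power = W × throughput = 4.6403 kWh/t × 2466.8 t/h = 11446.7 kW

P = 11446.7 kW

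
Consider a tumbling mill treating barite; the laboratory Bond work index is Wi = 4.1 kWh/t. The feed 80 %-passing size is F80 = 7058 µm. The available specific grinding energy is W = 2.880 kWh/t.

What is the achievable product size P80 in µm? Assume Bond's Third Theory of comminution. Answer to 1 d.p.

W_Bond = 10·Wi·(1/√P₈₀ − 1/√F₈₀)
P80^-0.5 = F80^-0.5 + W/(10 Wi)
  = 2.8800/(10·4.1) + 1/√7058 = 0.070244 + 0.011903 = 0.082147
P80 = (1/0.082147)² = 12.1733² = 148.19 µm

P80 = 148.2 µm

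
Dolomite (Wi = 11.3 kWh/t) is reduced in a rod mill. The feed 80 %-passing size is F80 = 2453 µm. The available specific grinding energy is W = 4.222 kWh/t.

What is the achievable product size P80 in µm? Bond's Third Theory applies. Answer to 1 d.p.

P80 = 301.9 µm

Bond:  W = 10 Wi (1/√P − 1/√F)
P80^-0.5 = F80^-0.5 + W/(10 Wi)
  = 4.2220/(10·11.3) + 1/√2453 = 0.037363 + 0.020191 = 0.057554
P80 = (1/0.057554)² = 17.3751² = 301.90 µm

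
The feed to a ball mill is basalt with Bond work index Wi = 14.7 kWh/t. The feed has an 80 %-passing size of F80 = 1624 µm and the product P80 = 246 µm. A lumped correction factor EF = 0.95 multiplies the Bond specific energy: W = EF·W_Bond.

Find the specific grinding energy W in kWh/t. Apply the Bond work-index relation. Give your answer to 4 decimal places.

W = 10 Wi (1/√P80 − 1/√F80)  [Bond]
1/√246 = 0.063758;  1/√1624 = 0.024815
W = 10·14.7·(0.063758 − 0.024815) = 5.7246 kWh/t
Apply correction: 5.7246 × 0.95 = 5.4384 kWh/t

W = 5.4384 kWh/t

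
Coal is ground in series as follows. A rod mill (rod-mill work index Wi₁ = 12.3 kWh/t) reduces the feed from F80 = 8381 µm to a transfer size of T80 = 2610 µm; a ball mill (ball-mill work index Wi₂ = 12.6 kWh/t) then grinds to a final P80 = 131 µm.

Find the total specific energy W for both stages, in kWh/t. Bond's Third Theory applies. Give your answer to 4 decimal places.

W = 10·Wi·(P80^(-½) − F80^(-½))
Stage 1 (8381→2610 µm, Wi₁=12.3): W₁ = 10·12.3·(0.019574 − 0.010923) = 1.0640 kWh/t
Stage 2 (2610→131 µm, Wi₂=12.6): W₂ = 10·12.6·(0.087370 − 0.019574) = 8.5423 kWh/t
W = W₁ + W₂ = 1.0640 + 8.5423 = 9.6064 kWh/t

W = 9.6064 kWh/t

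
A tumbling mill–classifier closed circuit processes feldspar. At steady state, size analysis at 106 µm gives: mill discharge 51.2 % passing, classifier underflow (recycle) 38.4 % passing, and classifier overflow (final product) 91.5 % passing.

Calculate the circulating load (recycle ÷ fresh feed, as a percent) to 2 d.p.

Mass balance on the −106 µm fraction:
r = (o − d)/(d − u)
r = (91.5 − 51.2)/(51.2 − 38.4) = 40.3/12.8 = 3.1484
CL = 100·r = 314.84 %

CL = 314.84 %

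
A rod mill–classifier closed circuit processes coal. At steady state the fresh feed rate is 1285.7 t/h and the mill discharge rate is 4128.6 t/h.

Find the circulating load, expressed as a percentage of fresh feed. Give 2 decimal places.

Steady state: M = F + R.
R = M − F = 4128.6 − 1285.7 = 2842.9 t/h
CL = 100·R/F = 100·2842.9/1285.7 = 221.12 %

CL = 221.12 %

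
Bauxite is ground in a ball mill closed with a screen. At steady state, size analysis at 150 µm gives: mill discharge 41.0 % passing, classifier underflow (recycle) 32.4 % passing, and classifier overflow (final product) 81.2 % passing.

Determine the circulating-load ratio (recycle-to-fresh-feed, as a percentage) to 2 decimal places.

CL = 467.44 %

Balance %-passing 150 µm (r = R/F):
(1+r)d = ru + o → r = (o−d)/(d−u)
r = (81.2 − 41.0)/(41.0 − 32.4) = 40.2/8.6 = 4.6744
CL = 100·r = 467.44 %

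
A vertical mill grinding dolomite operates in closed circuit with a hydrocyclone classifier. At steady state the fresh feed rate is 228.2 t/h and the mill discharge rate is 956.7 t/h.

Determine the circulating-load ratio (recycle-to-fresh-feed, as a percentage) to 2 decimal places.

CL = 319.24 %

Steady state: M = F + R.
R = M − F = 956.7 − 228.2 = 728.5 t/h
CL = 100·R/F = 100·728.5/228.2 = 319.24 %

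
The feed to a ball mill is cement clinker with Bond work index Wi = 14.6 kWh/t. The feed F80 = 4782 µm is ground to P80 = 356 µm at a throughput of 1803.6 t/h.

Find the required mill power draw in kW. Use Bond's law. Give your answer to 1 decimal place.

P = 10148.3 kW

W = 10 Wi / √P80 − 10 Wi / √F80
W = 10·14.6·(1/√356 − 1/√4782) = 10·14.6·(0.038539) = 5.6267 kWh/t
P = W·T = 5.6267·1803.6 = 10148.3 kW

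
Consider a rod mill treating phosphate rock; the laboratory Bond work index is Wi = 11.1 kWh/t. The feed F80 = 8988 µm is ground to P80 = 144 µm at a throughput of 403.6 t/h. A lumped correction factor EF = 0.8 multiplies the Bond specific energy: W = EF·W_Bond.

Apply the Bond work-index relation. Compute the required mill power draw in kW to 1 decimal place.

P = 2608.6 kW

W_Bond = 10·Wi·(1/√P₈₀ − 1/√F₈₀)
W = 10·11.1·(1/√144 − 1/√8988) = 10·11.1·(0.072785) = 8.0792 kWh/t
Apply correction: 8.0792 × 0.8 = 6.4633 kWh/t
P_mill = W·ṁ = 6.4633·403.6 = 2608.6 kW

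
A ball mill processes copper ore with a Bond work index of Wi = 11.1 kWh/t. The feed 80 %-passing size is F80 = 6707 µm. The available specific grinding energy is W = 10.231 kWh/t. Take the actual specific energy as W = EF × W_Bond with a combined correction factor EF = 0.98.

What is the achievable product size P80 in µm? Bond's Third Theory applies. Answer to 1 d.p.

W = 10 Wi / √P80 − 10 Wi / √F80
W_Bond = W / EF = 10.231 / 0.98 = 10.4398 kWh/t
1/√P80 = 1/√F80 + W_Bond/(10·Wi)
  = 10.4398/(10·11.1) + 1/√6707 = 0.094052 + 0.012211 = 0.106263
P80 = (1/0.106263)² = 9.4106² = 88.56 µm

P80 = 88.6 µm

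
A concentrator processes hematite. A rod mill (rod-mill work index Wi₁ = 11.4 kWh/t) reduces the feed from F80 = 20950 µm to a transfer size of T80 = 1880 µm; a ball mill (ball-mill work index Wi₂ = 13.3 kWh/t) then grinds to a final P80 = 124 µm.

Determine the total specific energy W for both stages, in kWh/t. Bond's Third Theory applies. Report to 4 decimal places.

W = 10.7179 kWh/t

W_Bond = 10·Wi·(1/√P₈₀ − 1/√F₈₀)
Stage 1 (20950→1880 µm, Wi₁=11.4): W₁ = 10·11.4·(0.023063 − 0.006909) = 1.8416 kWh/t
Stage 2 (1880→124 µm, Wi₂=13.3): W₂ = 10·13.3·(0.089803 − 0.023063) = 8.8763 kWh/t
W = W₁ + W₂ = 1.8416 + 8.8763 = 10.7179 kWh/t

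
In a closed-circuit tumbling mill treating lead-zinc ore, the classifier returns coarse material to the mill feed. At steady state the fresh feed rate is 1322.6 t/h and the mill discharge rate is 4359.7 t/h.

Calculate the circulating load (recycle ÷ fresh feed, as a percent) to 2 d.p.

Steady state: M = F + R.
R = M − F = 4359.7 − 1322.6 = 3037.1 t/h
CL = 100·R/F = 100·3037.1/1322.6 = 229.63 %

CL = 229.63 %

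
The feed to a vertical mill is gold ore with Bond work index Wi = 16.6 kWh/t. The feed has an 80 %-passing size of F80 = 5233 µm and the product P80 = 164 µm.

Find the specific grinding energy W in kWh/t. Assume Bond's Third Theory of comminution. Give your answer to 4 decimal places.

W = 10 Wi / √P80 − 10 Wi / √F80
1/√164 = 0.078087;  1/√5233 = 0.013824
W = 10·16.6·(0.078087 − 0.013824) = 10.6677 kWh/t

W = 10.6677 kWh/t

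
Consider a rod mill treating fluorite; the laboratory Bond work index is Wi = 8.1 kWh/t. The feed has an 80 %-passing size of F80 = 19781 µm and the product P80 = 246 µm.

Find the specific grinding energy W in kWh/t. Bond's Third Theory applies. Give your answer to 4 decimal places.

Bond: W = 10·Wi·(1/√P80 − 1/√F80)
1/√246 = 0.063758;  1/√19781 = 0.007110
W = 10·8.1·(0.063758 − 0.007110) = 4.5885 kWh/t

W = 4.5885 kWh/t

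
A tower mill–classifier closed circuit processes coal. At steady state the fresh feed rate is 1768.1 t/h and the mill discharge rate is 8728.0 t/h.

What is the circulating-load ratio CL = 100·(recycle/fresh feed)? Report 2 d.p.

CL = 393.64 %

M = F + R at steady state, so:
R = M − F = 8728.0 − 1768.1 = 6959.9 t/h
CL = 100·R/F = 100·6959.9/1768.1 = 393.64 %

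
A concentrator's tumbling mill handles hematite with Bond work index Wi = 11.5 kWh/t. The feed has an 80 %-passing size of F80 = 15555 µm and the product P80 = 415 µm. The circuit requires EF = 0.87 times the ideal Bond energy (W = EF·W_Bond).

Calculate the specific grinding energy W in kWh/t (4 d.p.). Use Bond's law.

W = 4.1091 kWh/t

W = 10·Wi·(P80^(-½) − F80^(-½))
1/√415 = 0.049088;  1/√15555 = 0.008018
W = 10·11.5·(0.049088 − 0.008018) = 4.7231 kWh/t
Corrected W = EF·W_Bond = 0.87·4.7231 = 4.1091 kWh/t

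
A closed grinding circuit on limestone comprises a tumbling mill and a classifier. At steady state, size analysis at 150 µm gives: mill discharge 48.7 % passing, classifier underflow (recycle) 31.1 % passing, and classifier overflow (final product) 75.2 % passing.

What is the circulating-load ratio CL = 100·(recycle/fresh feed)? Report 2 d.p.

Mass balance on the −150 µm fraction:
(1+r)·d = r·u + o ⇒ r = (o−d)/(d−u)
r = (75.2 − 48.7)/(48.7 − 31.1) = 26.5/17.6 = 1.5057
CL = 100·r = 150.57 %

CL = 150.57 %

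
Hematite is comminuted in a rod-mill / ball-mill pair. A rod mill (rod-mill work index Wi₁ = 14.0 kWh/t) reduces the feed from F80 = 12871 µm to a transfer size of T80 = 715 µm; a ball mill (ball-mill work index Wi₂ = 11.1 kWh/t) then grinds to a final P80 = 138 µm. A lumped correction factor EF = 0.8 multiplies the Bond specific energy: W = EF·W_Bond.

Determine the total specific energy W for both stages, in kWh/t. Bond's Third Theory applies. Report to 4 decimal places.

W = 7.4396 kWh/t

W = 10 Wi / √P80 − 10 Wi / √F80
Stage 1 (12871→715 µm, Wi₁=14.0): W₁ = 10·14.0·(0.037398 − 0.008814) = 4.0017 kWh/t
Stage 2 (715→138 µm, Wi₂=11.1): W₂ = 10·11.1·(0.085126 − 0.037398) = 5.2978 kWh/t
W = W₁ + W₂ = 4.0017 + 5.2978 = 9.2995 kWh/t
Corrected W = EF·W_Bond = 0.8·9.2995 = 7.4396 kWh/t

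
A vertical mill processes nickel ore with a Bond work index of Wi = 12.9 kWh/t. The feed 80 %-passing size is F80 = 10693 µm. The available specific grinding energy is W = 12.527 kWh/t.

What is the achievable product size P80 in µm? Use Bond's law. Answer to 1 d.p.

P80 = 87.7 µm

W = 10 Wi (P80^-0.5 − F80^-0.5)
P80^(−½) = W/(10 Wi) + F80^(−½)
  = 12.5270/(10·12.9) + 1/√10693 = 0.097109 + 0.009671 = 0.106779
P80 = (1/0.106779)² = 9.3651² = 87.71 µm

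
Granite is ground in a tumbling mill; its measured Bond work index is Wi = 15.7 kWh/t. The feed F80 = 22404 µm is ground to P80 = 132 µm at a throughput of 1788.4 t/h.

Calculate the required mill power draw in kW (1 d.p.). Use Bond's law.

P = 22562.8 kW

W_Bond = 10·Wi·(1/√P₈₀ − 1/√F₈₀)
W = 10·15.7·(1/√132 − 1/√22404) = 10·15.7·(0.080358) = 12.6162 kWh/t
P_mill = W·ṁ = 12.6162·1788.4 = 22562.8 kW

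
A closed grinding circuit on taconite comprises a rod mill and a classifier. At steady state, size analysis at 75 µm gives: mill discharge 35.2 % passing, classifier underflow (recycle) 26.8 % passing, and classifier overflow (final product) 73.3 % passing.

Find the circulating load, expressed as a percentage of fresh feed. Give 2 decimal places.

CL = 453.57 %

Two-product formula at 75 µm:
d + r·d = r·u + o → r(d−u) = o−d
r = (73.3 − 35.2)/(35.2 − 26.8) = 38.1/8.4 = 4.5357
CL = 100·r = 453.57 %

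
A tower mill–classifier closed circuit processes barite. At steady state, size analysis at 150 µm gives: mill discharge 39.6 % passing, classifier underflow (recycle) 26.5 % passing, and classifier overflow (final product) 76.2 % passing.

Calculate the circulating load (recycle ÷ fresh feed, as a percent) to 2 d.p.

Two-product formula at 150 µm:
d + r·d = r·u + o → r(d−u) = o−d
r = (76.2 − 39.6)/(39.6 − 26.5) = 36.6/13.1 = 2.7939
CL = 100·r = 279.39 %

CL = 279.39 %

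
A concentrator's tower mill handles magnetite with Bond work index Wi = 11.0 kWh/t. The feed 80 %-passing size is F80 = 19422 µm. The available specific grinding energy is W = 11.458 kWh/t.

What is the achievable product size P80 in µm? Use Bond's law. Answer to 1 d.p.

W = 10·Wi·(P80^(-½) − F80^(-½))
⇒ 1/√P80 = W/(10·Wi) + 1/√F80
  = 11.4580/(10·11.0) + 1/√19422 = 0.104164 + 0.007176 = 0.111339
P80 = (1/0.111339)² = 8.9816² = 80.67 µm

P80 = 80.7 µm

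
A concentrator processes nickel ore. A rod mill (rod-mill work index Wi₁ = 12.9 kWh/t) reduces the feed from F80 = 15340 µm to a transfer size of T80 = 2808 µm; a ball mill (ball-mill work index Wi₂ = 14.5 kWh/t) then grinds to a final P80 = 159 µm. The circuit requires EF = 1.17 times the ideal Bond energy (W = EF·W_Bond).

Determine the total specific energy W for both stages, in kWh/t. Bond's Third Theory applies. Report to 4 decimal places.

W = 10 Wi (1/√P80 − 1/√F80)  [Bond]
Stage 1 (15340→2808 µm, Wi₁=12.9): W₁ = 10·12.9·(0.018871 − 0.008074) = 1.3929 kWh/t
Stage 2 (2808→159 µm, Wi₂=14.5): W₂ = 10·14.5·(0.079305 − 0.018871) = 8.7629 kWh/t
W = W₁ + W₂ = 1.3929 + 8.7629 = 10.1558 kWh/t
Corrected W = EF·W_Bond = 1.17·10.1558 = 11.8822 kWh/t

W = 11.8822 kWh/t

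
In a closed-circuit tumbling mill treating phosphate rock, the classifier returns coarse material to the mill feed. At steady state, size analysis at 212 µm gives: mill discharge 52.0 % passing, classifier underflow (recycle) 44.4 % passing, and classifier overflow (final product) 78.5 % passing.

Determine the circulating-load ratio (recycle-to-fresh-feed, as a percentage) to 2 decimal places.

Let r = R/F. Size balance at 212 µm:
(1+r)·d = r·u + o ⇒ r = (o−d)/(d−u)
r = (78.5 − 52.0)/(52.0 − 44.4) = 26.5/7.6 = 3.4868
CL = 100·r = 348.68 %

CL = 348.68 %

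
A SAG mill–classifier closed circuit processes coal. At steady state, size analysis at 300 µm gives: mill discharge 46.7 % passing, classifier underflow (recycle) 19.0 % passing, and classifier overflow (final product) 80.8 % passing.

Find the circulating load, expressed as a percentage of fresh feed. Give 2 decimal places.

Mass balance on the −300 µm fraction:
Fd + Rd = Ru + Fo ⇒ R/F = (o−d)/(d−u)
r = (80.8 − 46.7)/(46.7 − 19.0) = 34.1/27.7 = 1.2310
CL = 100·r = 123.10 %

CL = 123.10 %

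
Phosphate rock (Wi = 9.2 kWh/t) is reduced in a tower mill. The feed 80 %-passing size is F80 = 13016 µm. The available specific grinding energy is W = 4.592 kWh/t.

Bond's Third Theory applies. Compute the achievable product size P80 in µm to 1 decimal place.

P80 = 290.4 µm

W = 10 Wi / √P80 − 10 Wi / √F80
P80^(−½) = W/(10 Wi) + F80^(−½)
  = 4.5920/(10·9.2) + 1/√13016 = 0.049913 + 0.008765 = 0.058678
P80 = (1/0.058678)² = 17.0421² = 290.43 µm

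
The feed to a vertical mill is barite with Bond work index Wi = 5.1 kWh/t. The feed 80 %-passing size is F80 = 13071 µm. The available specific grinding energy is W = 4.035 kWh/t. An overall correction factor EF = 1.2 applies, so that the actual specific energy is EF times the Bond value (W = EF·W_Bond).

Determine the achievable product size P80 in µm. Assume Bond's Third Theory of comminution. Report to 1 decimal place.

W = 10 Wi / √P80 − 10 Wi / √F80
W_Bond = W / EF = 4.035 / 1.2 = 3.3625 kWh/t
⇒ 1/√P80 = W_Bond/(10 Wi) + 1/√F80
  = 3.3625/(10·5.1) + 1/√13071 = 0.065931 + 0.008747 = 0.074678
P80 = (1/0.074678)² = 13.3908² = 179.31 µm

P80 = 179.3 µm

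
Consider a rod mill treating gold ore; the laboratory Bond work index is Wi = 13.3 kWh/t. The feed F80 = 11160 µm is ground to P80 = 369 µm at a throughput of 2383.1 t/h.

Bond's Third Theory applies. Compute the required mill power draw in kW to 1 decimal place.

P = 13499.6 kW

W_Bond = 10·Wi·(1/√P₈₀ − 1/√F₈₀)
W = 10·13.3·(1/√369 − 1/√11160) = 10·13.3·(0.042592) = 5.6647 kWh/t
P_mill = W·ṁ = 5.6647·2383.1 = 13499.6 kW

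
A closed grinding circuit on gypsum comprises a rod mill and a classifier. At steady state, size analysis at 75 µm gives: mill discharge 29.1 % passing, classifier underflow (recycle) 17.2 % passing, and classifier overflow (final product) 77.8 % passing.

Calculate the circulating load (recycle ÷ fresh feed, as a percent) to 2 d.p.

Classifier node, passing 75 µm:
(1+r)d = ru + o → r = (o−d)/(d−u)
r = (77.8 − 29.1)/(29.1 − 17.2) = 48.7/11.9 = 4.0924
CL = 100·r = 409.24 %

CL = 409.24 %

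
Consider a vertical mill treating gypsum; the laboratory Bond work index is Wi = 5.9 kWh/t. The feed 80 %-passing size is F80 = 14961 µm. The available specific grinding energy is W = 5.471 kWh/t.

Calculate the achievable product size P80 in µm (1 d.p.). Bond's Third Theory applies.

P80 = 98.2 µm

Bond: W = 10·Wi·(1/√P80 − 1/√F80)
⇒ 1/√P80 = W/(10·Wi) + 1/√F80
  = 5.4710/(10·5.9) + 1/√14961 = 0.092729 + 0.008176 = 0.100904
P80 = (1/0.100904)² = 9.9104² = 98.22 µm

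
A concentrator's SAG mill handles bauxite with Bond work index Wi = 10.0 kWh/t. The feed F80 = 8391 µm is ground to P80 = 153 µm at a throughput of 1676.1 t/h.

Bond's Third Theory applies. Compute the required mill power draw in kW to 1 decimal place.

W = 10 Wi (1/√P80 − 1/√F80)  [Bond]
W = 10·10.0·(1/√153 − 1/√8391) = 10·10.0·(0.069928) = 6.9928 kWh/t
P_mill = W·ṁ = 6.9928·1676.1 = 11720.7 kW

P = 11720.7 kW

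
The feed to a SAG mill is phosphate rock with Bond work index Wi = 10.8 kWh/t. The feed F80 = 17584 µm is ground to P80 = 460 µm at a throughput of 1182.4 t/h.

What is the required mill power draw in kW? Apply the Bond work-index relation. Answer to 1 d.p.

P = 4991.0 kW

W = 10 Wi / √P80 − 10 Wi / √F80
W = 10·10.8·(1/√460 − 1/√17584) = 10·10.8·(0.039084) = 4.2211 kWh/t
P_mill = W·ṁ = 4.2211·1182.4 = 4991.0 kW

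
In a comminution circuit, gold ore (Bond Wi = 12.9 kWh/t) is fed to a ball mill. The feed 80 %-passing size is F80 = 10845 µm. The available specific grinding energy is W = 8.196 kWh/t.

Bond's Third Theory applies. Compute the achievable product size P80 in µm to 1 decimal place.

Bond: W = 10·Wi·(1/√P80 − 1/√F80)
1/√P80 = 1/√F80 + W/(10·Wi)
  = 8.1960/(10·12.9) + 1/√10845 = 0.063535 + 0.009603 = 0.073137
P80 = (1/0.073137)² = 13.6729² = 186.95 µm

P80 = 186.9 µm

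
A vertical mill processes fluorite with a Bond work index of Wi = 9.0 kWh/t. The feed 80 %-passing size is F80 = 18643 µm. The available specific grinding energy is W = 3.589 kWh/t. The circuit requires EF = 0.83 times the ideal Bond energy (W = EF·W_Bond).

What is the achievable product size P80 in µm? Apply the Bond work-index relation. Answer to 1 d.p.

P80 = 326.2 µm

W = 10·Wi·[P80^(−½) − F80^(−½)]
W_Bond = W / EF = 3.589 / 0.83 = 4.3241 kWh/t
1/√P80 = 1/√F80 + W_Bond/(10·Wi)
  = 4.3241/(10·9.0) + 1/√18643 = 0.048046 + 0.007324 = 0.055369
P80 = (1/0.055369)² = 18.0605² = 326.18 µm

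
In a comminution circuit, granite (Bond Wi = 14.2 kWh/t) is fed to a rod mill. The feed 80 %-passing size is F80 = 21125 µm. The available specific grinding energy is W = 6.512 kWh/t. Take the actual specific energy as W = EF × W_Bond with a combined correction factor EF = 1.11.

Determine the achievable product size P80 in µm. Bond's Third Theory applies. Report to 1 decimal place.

P80 = 430.5 µm

W = 10·Wi·(P80^(-½) − F80^(-½))
W_Bond = W / EF = 6.512 / 1.11 = 5.8667 kWh/t
P80^-0.5 = F80^-0.5 + W_Bond/(10 Wi)
  = 5.8667/(10·14.2) + 1/√21125 = 0.041315 + 0.006880 = 0.048195
P80 = (1/0.048195)² = 20.7491² = 430.53 µm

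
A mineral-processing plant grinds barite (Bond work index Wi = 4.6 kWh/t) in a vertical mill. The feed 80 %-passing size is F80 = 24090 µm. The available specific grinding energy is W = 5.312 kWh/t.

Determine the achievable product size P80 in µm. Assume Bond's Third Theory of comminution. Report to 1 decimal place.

P80 = 67.3 µm

W_Bond = 10·Wi·(1/√P₈₀ − 1/√F₈₀)
⇒ 1/√P80 = W/(10·Wi) + 1/√F80
  = 5.3120/(10·4.6) + 1/√24090 = 0.115478 + 0.006443 = 0.121921
P80 = (1/0.121921)² = 8.2020² = 67.27 µm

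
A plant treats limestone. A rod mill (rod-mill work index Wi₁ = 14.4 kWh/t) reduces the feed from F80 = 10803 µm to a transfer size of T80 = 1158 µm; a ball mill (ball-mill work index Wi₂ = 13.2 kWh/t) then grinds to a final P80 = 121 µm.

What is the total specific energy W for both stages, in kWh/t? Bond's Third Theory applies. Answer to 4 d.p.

W = 10 Wi (1/√P80 − 1/√F80)  [Bond]
Stage 1 (10803→1158 µm, Wi₁=14.4): W₁ = 10·14.4·(0.029386 − 0.009621) = 2.8462 kWh/t
Stage 2 (1158→121 µm, Wi₂=13.2): W₂ = 10·13.2·(0.090909 − 0.029386) = 8.1210 kWh/t
W = W₁ + W₂ = 2.8462 + 8.1210 = 10.9672 kWh/t

W = 10.9672 kWh/t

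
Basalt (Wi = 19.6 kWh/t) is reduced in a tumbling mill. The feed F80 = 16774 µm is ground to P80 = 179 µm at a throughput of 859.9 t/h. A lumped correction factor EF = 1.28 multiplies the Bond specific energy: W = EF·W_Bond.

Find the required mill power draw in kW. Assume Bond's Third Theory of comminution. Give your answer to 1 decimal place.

W = 10 Wi (P80^-0.5 − F80^-0.5)
W = 10·19.6·(1/√179 − 1/√16774) = 10·19.6·(0.067022) = 13.1364 kWh/t
Corrected W = EF·W_Bond = 1.28·13.1364 = 16.8146 kWh/t
Mill draw = 16.8146 × 859.9 = 14458.8 kW

P = 14458.8 kW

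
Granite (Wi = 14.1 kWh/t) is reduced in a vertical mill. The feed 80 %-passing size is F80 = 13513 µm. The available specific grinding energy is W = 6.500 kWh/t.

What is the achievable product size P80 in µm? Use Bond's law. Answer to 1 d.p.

W = 10·Wi·(P80^(-½) − F80^(-½))
P80^(−½) = W/(10 Wi) + F80^(−½)
  = 6.5000/(10·14.1) + 1/√13513 = 0.046099 + 0.008602 = 0.054702
P80 = (1/0.054702)² = 18.2809² = 334.19 µm

P80 = 334.2 µm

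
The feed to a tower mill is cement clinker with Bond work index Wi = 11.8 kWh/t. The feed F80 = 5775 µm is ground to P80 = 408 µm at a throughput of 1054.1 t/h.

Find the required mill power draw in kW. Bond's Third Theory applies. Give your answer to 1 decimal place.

W = 10 Wi / √P80 − 10 Wi / √F80
W = 10·11.8·(1/√408 − 1/√5775) = 10·11.8·(0.036348) = 4.2891 kWh/t
P = W·T = 4.2891·1054.1 = 4521.1 kW

P = 4521.1 kW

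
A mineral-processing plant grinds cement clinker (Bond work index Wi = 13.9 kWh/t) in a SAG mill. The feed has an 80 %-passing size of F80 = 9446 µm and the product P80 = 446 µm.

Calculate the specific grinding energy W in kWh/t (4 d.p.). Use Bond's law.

W = 5.1517 kWh/t

W = 10 Wi (1/√P80 − 1/√F80)  [Bond]
1/√446 = 0.047351;  1/√9446 = 0.010289
W = 10·13.9·(0.047351 − 0.010289) = 5.1517 kWh/t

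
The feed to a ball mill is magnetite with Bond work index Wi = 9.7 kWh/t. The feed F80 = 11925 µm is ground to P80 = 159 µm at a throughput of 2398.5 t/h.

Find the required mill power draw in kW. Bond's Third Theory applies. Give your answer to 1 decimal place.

W = 10·Wi·[P80^(−½) − F80^(−½)]
W = 10·9.7·(1/√159 − 1/√11925) = 10·9.7·(0.070148) = 6.8043 kWh/t
Mill draw = 6.8043 × 2398.5 = 16320.2 kW

P = 16320.2 kW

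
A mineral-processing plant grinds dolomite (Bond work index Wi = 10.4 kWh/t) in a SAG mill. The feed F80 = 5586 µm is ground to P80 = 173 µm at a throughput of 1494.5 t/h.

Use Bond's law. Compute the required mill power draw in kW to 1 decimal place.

P = 9737.4 kW

W = 10·Wi·[P80^(−½) − F80^(−½)]
W = 10·10.4·(1/√173 − 1/√5586) = 10·10.4·(0.062649) = 6.5155 kWh/t
P = W·T = 6.5155·1494.5 = 9737.4 kW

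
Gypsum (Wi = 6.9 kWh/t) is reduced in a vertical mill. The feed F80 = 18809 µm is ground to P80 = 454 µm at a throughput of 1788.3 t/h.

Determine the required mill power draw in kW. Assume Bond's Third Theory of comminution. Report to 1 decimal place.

P = 4891.4 kW

Bond: W = 10·Wi·(1/√P80 − 1/√F80)
W = 10·6.9·(1/√454 − 1/√18809) = 10·6.9·(0.039641) = 2.7352 kWh/t
Mill draw = 2.7352 × 1788.3 = 4891.4 kW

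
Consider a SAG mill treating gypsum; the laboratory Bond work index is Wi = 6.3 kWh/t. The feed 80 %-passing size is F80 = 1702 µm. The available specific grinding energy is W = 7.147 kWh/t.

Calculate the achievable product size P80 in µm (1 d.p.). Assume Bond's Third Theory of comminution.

W = 10·Wi·[P80^(−½) − F80^(−½)]
⇒ 1/√P80 = W/(10·Wi) + 1/√F80
  = 7.1470/(10·6.3) + 1/√1702 = 0.113444 + 0.024239 = 0.137684
P80 = (1/0.137684)² = 7.2630² = 52.75 µm

P80 = 52.8 µm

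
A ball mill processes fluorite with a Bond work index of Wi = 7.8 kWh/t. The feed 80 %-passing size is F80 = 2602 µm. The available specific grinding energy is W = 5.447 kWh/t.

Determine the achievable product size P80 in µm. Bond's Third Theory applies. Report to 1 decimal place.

W = 10·Wi·(P80^(-½) − F80^(-½))
⇒ 1/√P80 = W/(10 Wi) + 1/√F80
  = 5.4470/(10·7.8) + 1/√2602 = 0.069833 + 0.019604 = 0.089437
P80 = (1/0.089437)² = 11.1810² = 125.01 µm

P80 = 125.0 µm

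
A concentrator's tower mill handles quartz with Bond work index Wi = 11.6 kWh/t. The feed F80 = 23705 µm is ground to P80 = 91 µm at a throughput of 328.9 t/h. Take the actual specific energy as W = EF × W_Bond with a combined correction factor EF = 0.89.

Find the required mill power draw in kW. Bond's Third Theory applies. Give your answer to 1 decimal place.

P = 3339.0 kW

W = 10·Wi·[P80^(−½) − F80^(−½)]
W = 10·11.6·(1/√91 − 1/√23705) = 10·11.6·(0.098333) = 11.4067 kWh/t
W_actual = 0.89 × 11.4067 = 10.1519 kWh/t
P = W·T = 10.1519·328.9 = 3339.0 kW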